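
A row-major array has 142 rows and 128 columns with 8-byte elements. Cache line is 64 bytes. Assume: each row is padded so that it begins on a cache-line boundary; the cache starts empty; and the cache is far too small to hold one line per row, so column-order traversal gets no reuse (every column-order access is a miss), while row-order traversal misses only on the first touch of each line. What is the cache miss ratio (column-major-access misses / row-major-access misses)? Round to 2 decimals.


Each row occupies 128 * 8 = 1024 bytes and starts on a line boundary, so it spans ceil(1024 / 64) = 16 cache lines.
Row-major traversal misses (one per line touched): 142 * ceil(128 * 8 / 64) = 2272
Column-major traversal misses (no reuse, every access misses): 142 * 128 = 18176
Ratio = 18176 / 2272 = 8.0

8.0


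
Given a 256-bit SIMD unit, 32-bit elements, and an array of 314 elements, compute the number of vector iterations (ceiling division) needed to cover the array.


Width = 256 / 32 = 8 elements per vector op
Iterations = ceil(314 / 8) = 40

40


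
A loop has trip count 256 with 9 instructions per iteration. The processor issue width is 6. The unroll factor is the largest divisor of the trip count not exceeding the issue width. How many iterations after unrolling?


Largest divisor of 256 <= 6 is 4
New iterations = 256 / 4 = 64

64


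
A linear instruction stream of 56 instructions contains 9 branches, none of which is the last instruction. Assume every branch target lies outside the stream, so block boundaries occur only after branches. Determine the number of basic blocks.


With no in-sequence branch targets, the leaders are the first instruction plus the instruction after each branch.
Number of basic blocks = branches + 1
= 9 + 1 = 10

10


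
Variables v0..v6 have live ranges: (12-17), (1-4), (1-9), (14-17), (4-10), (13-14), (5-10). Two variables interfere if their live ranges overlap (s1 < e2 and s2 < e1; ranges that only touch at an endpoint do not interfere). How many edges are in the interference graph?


Check all pairs for overlapping intervals.
Two intervals (s1,e1) and (s2,e2) overlap if s1 < e2 and s2 < e1.
v0 (12-17) vs v1..v6: overlaps v3, v5 -> 2
v1 (1-4) vs v2..v6: overlaps v2 -> 1
v2 (1-9) vs v3..v6: overlaps v4, v6 -> 2
v3 (14-17) vs v4..v6: overlaps none -> 0
v4 (4-10) vs v5..v6: overlaps v6 -> 1
v5 (13-14) vs v6: overlaps none -> 0
Total overlapping pairs = 2 + 1 + 2 + 0 + 1 + 0 = 6

6


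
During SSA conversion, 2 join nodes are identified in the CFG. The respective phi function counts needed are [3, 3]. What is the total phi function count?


Total phi functions = sum of phi functions at each join node
= 3 + 3 = 6

6


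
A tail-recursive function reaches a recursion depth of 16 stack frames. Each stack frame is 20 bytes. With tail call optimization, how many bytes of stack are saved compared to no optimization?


Without TCO: 16 * 20 = 320 bytes
With TCO: reuse 1 frame = 20 bytes
Savings = 320 - 20 = 300

300


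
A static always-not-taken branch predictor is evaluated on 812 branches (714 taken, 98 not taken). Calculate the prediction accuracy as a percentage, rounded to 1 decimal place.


Predictor: always-not-taken
Correct predictions = 98
Accuracy = 98 / 812 * 100 = 12.1%

12.1


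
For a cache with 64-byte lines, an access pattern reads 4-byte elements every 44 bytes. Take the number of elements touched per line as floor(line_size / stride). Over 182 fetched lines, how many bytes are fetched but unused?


Elements per line = floor(64 / 44) = 1
Bytes used per line = 1 * 4 = 4
Wasted per line = 64 - 4 = 60
Total wasted = 60 * 182 = 10920

10920


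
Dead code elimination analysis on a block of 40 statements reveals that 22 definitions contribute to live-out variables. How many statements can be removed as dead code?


Dead code = total statements - live definitions
= 40 - 22 = 18

18


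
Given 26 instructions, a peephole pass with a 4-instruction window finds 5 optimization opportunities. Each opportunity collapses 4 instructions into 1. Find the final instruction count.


Each match removes 3 instructions.
Total removed = 5 * 3 = 15
Remaining = 26 - 15 = 11

11


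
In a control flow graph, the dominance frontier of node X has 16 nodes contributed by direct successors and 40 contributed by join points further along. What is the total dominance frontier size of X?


DF(X) = direct successor contributions + join point contributions
= 16 + 40 = 56

56


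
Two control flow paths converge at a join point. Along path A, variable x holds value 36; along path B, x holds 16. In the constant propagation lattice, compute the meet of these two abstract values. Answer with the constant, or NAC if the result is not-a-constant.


Meet operation: if both paths give the same constant, result is that constant; if they differ, result is NAC (not-a-constant).
Path A: 36, Path B: 16 -> differ
Result: not-a-constant -> NAC

NAC


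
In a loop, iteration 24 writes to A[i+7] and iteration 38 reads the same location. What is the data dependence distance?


Distance = read iteration - write iteration
= 38 - 24 = 14

14


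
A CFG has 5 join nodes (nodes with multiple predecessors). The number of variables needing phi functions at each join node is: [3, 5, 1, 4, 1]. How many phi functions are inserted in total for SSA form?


Total phi functions = sum of phi functions at each join node
= 3 + 5 + 1 + 4 + 1 = 14

14


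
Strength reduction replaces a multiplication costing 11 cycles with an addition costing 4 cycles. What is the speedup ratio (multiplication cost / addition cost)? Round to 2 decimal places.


Ratio = mult_cost / add_cost = 11 / 4 = 2.75

2.75


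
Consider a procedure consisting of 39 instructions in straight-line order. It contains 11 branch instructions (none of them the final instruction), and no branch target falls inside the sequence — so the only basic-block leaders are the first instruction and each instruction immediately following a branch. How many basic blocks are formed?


With no in-sequence branch targets, the leaders are the first instruction plus the instruction after each branch.
Number of basic blocks = branches + 1
= 11 + 1 = 12

12


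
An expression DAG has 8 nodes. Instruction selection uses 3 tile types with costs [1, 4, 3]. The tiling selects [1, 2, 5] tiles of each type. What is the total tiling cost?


Total cost = sum(count_i * cost_i)
= 1*1 + 2*4 + 5*3
= 24

24


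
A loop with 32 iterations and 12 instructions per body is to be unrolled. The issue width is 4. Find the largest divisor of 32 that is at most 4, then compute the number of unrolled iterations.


Largest divisor of 32 <= 4 is 4
New iterations = 32 / 4 = 8

8


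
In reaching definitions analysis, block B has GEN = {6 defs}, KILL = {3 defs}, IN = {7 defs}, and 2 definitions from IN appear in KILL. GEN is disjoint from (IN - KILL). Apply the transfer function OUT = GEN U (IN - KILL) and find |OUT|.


IN - KILL: 7 - 2 = 5 surviving definitions
OUT = GEN + surviving = 6 + 5 = 11

11


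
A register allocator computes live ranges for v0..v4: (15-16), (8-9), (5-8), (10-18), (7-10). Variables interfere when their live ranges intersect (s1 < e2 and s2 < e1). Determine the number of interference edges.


Check all pairs for overlapping intervals.
Two intervals (s1,e1) and (s2,e2) overlap if s1 < e2 and s2 < e1.
v0 (15-16) vs v1..v4: overlaps v3 -> 1
v1 (8-9) vs v2..v4: overlaps v4 -> 1
v2 (5-8) vs v3..v4: overlaps v4 -> 1
v3 (10-18) vs v4: overlaps none -> 0
Total overlapping pairs = 1 + 1 + 1 + 0 = 3

3


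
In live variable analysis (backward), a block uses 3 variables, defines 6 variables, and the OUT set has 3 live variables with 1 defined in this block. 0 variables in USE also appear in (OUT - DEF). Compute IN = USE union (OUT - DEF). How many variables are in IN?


OUT - DEF: 3 - 1 = 2
|IN| = |USE| + |OUT - DEF| - |USE ∩ (OUT - DEF)| = 3 + 2 - 0 = 5

5


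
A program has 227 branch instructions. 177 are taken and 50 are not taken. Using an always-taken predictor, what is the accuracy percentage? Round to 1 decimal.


Predictor: always-taken
Correct predictions = 177
Accuracy = 177 / 227 * 100 = 78.0%

78.0


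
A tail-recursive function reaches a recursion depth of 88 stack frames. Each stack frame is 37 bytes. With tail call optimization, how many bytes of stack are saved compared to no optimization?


Without TCO: 88 * 37 = 3256 bytes
With TCO: reuse 1 frame = 37 bytes
Savings = 3256 - 37 = 3219

3219


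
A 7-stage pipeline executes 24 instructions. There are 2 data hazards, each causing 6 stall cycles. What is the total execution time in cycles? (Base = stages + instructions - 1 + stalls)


Base cycles = 7 + 24 - 1 = 30
Total stalls = 2 * 6 = 12
Total = 30 + 12 = 42

42


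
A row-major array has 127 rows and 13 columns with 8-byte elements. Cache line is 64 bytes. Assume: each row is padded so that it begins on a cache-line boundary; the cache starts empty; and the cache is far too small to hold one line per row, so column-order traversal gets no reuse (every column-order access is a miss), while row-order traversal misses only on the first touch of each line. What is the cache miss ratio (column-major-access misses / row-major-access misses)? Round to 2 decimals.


Each row occupies 13 * 8 = 104 bytes and starts on a line boundary, so it spans ceil(104 / 64) = 2 cache lines.
Row-major traversal misses (one per line touched): 127 * ceil(13 * 8 / 64) = 254
Column-major traversal misses (no reuse, every access misses): 127 * 13 = 1651
Ratio = 1651 / 254 = 6.5

6.5


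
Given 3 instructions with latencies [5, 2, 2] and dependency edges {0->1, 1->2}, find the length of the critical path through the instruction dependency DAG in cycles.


Compute longest path through dependency graph: dist(Ik) = max over predecessors of dist + latency(Ik).
dist(I0) = latency 5 = 5
dist(I1) = dist(I0) + 2 = 5 + 2 = 7
dist(I2) = dist(I1) + 2 = 7 + 2 = 9
Critical path = max dist = 9

9


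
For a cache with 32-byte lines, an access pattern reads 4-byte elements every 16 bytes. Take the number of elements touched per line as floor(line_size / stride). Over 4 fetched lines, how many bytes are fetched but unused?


Elements per line = floor(32 / 16) = 2
Bytes used per line = 2 * 4 = 8
Wasted per line = 32 - 8 = 24
Total wasted = 24 * 4 = 96

96


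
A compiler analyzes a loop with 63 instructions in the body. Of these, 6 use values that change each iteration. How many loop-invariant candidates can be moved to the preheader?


Invariant candidates = total - loop-dependent
= 63 - 6 = 57

57


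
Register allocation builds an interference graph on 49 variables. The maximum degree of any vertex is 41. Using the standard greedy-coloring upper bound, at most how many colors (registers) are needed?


Greedy coloring never needs more than (max_degree + 1) colors: when coloring a vertex, at most max_degree neighbors are already colored.
Upper bound = 41 + 1 = 42

42


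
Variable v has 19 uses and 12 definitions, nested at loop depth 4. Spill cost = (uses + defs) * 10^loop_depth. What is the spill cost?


uses + defs = 19 + 12 = 31
10^4 = 10000
Spill cost = 31 * 10000 = 310000

310000


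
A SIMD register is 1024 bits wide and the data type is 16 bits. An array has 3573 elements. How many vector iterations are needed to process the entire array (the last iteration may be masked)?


Width = 1024 / 16 = 64 elements per vector op
Iterations = ceil(3573 / 64) = 56

56


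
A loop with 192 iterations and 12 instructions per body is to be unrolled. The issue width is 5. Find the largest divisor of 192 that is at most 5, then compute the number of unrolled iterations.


Largest divisor of 192 <= 5 is 4
New iterations = 192 / 4 = 48

48


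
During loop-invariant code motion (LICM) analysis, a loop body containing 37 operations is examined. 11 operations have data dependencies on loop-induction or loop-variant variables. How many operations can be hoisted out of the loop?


Invariant candidates = total - loop-dependent
= 37 - 11 = 26

26


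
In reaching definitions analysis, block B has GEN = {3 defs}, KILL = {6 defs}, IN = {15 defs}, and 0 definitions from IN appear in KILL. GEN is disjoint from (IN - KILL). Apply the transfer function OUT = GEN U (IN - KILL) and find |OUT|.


IN - KILL: 15 - 0 = 15 surviving definitions
OUT = GEN + surviving = 3 + 15 = 18

18


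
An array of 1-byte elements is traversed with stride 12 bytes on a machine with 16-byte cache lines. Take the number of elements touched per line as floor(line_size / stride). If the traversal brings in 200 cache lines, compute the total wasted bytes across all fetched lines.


Elements per line = floor(16 / 12) = 1
Bytes used per line = 1 * 1 = 1
Wasted per line = 16 - 1 = 15
Total wasted = 15 * 200 = 3000

3000


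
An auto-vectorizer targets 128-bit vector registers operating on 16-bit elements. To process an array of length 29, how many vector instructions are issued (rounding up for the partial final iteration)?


Width = 128 / 16 = 8 elements per vector op
Iterations = ceil(29 / 8) = 4

4


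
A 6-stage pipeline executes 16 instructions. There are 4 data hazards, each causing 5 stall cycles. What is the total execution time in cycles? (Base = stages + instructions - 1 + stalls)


Base cycles = 6 + 16 - 1 = 21
Total stalls = 4 * 5 = 20
Total = 21 + 20 = 41

41


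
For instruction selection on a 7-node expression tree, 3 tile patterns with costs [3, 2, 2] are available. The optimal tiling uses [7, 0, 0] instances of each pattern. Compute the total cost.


Total cost = sum(count_i * cost_i)
= 7*3 + 0*2 + 0*2
= 21

21


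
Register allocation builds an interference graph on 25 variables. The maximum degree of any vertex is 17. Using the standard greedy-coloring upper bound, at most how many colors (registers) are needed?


Greedy coloring never needs more than (max_degree + 1) colors: when coloring a vertex, at most max_degree neighbors are already colored.
Upper bound = 17 + 1 = 18

18


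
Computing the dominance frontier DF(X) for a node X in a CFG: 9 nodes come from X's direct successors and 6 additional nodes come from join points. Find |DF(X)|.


DF(X) = direct successor contributions + join point contributions
= 9 + 6 = 15

15


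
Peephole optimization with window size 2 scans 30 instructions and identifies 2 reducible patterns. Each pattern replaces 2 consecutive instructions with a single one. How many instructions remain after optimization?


Each match removes 1 instructions.
Total removed = 2 * 1 = 2
Remaining = 30 - 2 = 28

28


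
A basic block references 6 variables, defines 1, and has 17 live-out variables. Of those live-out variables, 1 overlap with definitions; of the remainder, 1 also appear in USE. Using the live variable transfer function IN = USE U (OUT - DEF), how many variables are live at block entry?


OUT - DEF: 17 - 1 = 16
|IN| = |USE| + |OUT - DEF| - |USE ∩ (OUT - DEF)| = 6 + 16 - 1 = 21

21


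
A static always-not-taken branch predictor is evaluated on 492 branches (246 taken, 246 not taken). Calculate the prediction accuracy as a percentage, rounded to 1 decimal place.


Predictor: always-not-taken
Correct predictions = 246
Accuracy = 246 / 492 * 100 = 50.0%

50.0


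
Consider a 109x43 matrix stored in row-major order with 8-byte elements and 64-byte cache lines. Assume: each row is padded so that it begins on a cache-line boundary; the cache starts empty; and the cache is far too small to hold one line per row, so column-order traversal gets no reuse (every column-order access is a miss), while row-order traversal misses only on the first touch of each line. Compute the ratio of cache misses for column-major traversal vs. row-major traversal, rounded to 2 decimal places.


Each row occupies 43 * 8 = 344 bytes and starts on a line boundary, so it spans ceil(344 / 64) = 6 cache lines.
Row-major traversal misses (one per line touched): 109 * ceil(43 * 8 / 64) = 654
Column-major traversal misses (no reuse, every access misses): 109 * 43 = 4687
Ratio = 4687 / 654 = 7.17

7.17


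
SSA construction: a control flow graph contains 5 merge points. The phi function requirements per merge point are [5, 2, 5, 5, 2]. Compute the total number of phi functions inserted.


Total phi functions = sum of phi functions at each join node
= 5 + 2 + 5 + 5 + 2 = 19

19


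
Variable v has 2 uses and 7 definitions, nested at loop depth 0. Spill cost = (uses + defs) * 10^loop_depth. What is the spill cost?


uses + defs = 2 + 7 = 9
10^0 = 1
Spill cost = 9 * 1 = 9

9


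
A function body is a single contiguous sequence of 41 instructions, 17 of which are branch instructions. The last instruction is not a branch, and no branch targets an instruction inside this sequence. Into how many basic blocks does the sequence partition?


With no in-sequence branch targets, the leaders are the first instruction plus the instruction after each branch.
Number of basic blocks = branches + 1
= 17 + 1 = 18

18


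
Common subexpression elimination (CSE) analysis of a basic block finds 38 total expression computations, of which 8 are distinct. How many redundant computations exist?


CSE count = total expressions - unique expressions
= 38 - 8 = 30

30


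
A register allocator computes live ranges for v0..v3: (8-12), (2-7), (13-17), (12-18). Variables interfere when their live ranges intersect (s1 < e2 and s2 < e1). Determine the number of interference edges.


Check all pairs for overlapping intervals.
Two intervals (s1,e1) and (s2,e2) overlap if s1 < e2 and s2 < e1.
v0 (8-12) vs v1..v3: overlaps none -> 0
v1 (2-7) vs v2..v3: overlaps none -> 0
v2 (13-17) vs v3: overlaps v3 -> 1
Total overlapping pairs = 0 + 0 + 1 = 1

1


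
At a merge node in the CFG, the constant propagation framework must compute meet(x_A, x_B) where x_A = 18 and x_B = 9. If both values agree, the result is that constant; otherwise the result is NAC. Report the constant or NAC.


Meet operation: if both paths give the same constant, result is that constant; if they differ, result is NAC (not-a-constant).
Path A: 18, Path B: 9 -> differ
Result: not-a-constant -> NAC

NAC


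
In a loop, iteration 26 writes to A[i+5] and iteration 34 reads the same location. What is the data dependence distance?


Distance = read iteration - write iteration
= 34 - 26 = 8

8


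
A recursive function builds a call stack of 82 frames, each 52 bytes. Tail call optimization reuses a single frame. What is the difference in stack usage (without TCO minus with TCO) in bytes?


Without TCO: 82 * 52 = 4264 bytes
With TCO: reuse 1 frame = 52 bytes
Savings = 4264 - 52 = 4212

4212


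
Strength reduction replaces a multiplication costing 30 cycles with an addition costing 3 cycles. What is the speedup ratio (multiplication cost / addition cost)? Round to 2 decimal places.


Ratio = mult_cost / add_cost = 30 / 3 = 10.0

10.0


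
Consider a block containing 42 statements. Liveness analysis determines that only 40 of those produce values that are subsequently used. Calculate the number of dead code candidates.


Dead code = total statements - live definitions
= 42 - 40 = 2

2


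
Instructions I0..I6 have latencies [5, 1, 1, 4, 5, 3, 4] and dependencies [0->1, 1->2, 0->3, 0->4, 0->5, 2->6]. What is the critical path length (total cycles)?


Compute longest path through dependency graph: dist(Ik) = max over predecessors of dist + latency(Ik).
dist(I0) = latency 5 = 5
dist(I1) = dist(I0) + 1 = 5 + 1 = 6
dist(I2) = dist(I1) + 1 = 6 + 1 = 7
dist(I3) = dist(I0) + 4 = 5 + 4 = 9
dist(I4) = dist(I0) + 5 = 5 + 5 = 10
dist(I5) = dist(I0) + 3 = 5 + 3 = 8
dist(I6) = dist(I2) + 4 = 7 + 4 = 11
Critical path = max dist = 11

11


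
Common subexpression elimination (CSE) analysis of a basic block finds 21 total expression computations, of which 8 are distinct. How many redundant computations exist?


CSE count = total expressions - unique expressions
= 21 - 8 = 13

13


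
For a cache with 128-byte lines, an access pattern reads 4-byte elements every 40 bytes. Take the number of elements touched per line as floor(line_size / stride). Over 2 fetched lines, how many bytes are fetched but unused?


Elements per line = floor(128 / 40) = 3
Bytes used per line = 3 * 4 = 12
Wasted per line = 128 - 12 = 116
Total wasted = 116 * 2 = 232

232


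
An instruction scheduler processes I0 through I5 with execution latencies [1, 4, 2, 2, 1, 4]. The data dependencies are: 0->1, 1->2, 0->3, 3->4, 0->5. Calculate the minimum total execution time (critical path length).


Compute longest path through dependency graph: dist(Ik) = max over predecessors of dist + latency(Ik).
dist(I0) = latency 1 = 1
dist(I1) = dist(I0) + 4 = 1 + 4 = 5
dist(I2) = dist(I1) + 2 = 5 + 2 = 7
dist(I3) = dist(I0) + 2 = 1 + 2 = 3
dist(I4) = dist(I3) + 1 = 3 + 1 = 4
dist(I5) = dist(I0) + 4 = 1 + 4 = 5
Critical path = max dist = 7

7


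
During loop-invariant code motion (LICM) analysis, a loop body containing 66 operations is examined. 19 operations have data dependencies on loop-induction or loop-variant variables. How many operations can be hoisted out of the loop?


Invariant candidates = total - loop-dependent
= 66 - 19 = 47

47


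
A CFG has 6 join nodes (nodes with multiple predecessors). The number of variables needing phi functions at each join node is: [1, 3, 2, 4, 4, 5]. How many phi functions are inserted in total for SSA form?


Total phi functions = sum of phi functions at each join node
= 1 + 3 + 2 + 4 + 4 + 5 = 19

19


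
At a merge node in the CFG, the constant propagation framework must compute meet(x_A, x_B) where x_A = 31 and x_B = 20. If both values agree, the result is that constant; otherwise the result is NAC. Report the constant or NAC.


Meet operation: if both paths give the same constant, result is that constant; if they differ, result is NAC (not-a-constant).
Path A: 31, Path B: 20 -> differ
Result: not-a-constant -> NAC

NAC


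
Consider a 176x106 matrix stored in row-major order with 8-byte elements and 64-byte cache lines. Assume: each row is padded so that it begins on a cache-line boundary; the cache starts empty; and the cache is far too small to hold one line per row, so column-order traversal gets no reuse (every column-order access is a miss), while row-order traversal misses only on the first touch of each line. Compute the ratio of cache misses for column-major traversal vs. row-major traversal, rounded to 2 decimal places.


Each row occupies 106 * 8 = 848 bytes and starts on a line boundary, so it spans ceil(848 / 64) = 14 cache lines.
Row-major traversal misses (one per line touched): 176 * ceil(106 * 8 / 64) = 2464
Column-major traversal misses (no reuse, every access misses): 176 * 106 = 18656
Ratio = 18656 / 2464 = 7.57

7.57


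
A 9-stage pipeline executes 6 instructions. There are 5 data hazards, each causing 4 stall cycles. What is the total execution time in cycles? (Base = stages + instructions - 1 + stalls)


Base cycles = 9 + 6 - 1 = 14
Total stalls = 5 * 4 = 20
Total = 14 + 20 = 34

34


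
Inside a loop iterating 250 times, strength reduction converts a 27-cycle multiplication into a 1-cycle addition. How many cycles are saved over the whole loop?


Per-iteration saving = 27 - 1 = 26
Total saved = 250 * 26 = 6500

6500


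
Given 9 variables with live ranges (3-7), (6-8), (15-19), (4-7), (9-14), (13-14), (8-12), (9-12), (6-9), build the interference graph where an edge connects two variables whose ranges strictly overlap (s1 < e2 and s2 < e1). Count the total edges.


Check all pairs for overlapping intervals.
Two intervals (s1,e1) and (s2,e2) overlap if s1 < e2 and s2 < e1.
v0 (3-7) vs v1..v8: overlaps v1, v3, v8 -> 3
v1 (6-8) vs v2..v8: overlaps v3, v8 -> 2
v2 (15-19) vs v3..v8: overlaps none -> 0
v3 (4-7) vs v4..v8: overlaps v8 -> 1
v4 (9-14) vs v5..v8: overlaps v5, v6, v7 -> 3
v5 (13-14) vs v6..v8: overlaps none -> 0
v6 (8-12) vs v7..v8: overlaps v7, v8 -> 2
v7 (9-12) vs v8: overlaps none -> 0
Total overlapping pairs = 3 + 2 + 0 + 1 + 3 + 0 + 2 + 0 = 11

11


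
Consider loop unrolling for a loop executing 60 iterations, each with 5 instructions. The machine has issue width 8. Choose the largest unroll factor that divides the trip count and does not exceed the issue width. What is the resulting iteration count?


Largest divisor of 60 <= 8 is 6
New iterations = 60 / 6 = 10

10


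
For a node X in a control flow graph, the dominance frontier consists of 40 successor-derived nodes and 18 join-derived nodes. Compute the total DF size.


DF(X) = direct successor contributions + join point contributions
= 40 + 18 = 58

58


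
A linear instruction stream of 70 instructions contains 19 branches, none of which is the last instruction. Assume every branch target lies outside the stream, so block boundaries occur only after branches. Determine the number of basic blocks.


With no in-sequence branch targets, the leaders are the first instruction plus the instruction after each branch.
Number of basic blocks = branches + 1
= 19 + 1 = 20

20


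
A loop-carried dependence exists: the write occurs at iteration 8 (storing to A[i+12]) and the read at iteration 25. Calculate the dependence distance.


Distance = read iteration - write iteration
= 25 - 8 = 17

17


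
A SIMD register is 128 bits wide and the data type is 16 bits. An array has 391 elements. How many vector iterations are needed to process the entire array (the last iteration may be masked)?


Width = 128 / 16 = 8 elements per vector op
Iterations = ceil(391 / 8) = 49

49


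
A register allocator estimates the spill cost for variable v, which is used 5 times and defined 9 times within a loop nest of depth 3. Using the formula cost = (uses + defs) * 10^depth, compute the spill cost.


uses + defs = 5 + 9 = 14
10^3 = 1000
Spill cost = 14 * 1000 = 14000

14000


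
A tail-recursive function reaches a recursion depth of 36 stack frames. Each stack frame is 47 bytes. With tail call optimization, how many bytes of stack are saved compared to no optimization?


Without TCO: 36 * 47 = 1692 bytes
With TCO: reuse 1 frame = 47 bytes
Savings = 1692 - 47 = 1645

1645


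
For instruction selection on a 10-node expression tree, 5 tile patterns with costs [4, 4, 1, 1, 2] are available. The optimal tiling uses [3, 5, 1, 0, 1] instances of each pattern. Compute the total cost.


Total cost = sum(count_i * cost_i)
= 3*4 + 5*4 + 1*1 + 0*1 + 1*2
= 35

35


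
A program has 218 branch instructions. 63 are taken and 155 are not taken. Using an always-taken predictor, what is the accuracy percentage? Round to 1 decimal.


Predictor: always-taken
Correct predictions = 63
Accuracy = 63 / 218 * 100 = 28.9%

28.9


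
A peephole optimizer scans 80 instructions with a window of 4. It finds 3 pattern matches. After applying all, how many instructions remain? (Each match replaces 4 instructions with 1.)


Each match removes 3 instructions.
Total removed = 3 * 3 = 9
Remaining = 80 - 9 = 71

71


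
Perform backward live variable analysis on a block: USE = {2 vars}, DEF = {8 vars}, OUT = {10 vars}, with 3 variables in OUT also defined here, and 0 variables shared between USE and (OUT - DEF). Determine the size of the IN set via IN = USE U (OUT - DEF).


OUT - DEF: 10 - 3 = 7
|IN| = |USE| + |OUT - DEF| - |USE ∩ (OUT - DEF)| = 2 + 7 - 0 = 9

9


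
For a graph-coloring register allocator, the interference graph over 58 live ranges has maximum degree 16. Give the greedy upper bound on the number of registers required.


Greedy coloring never needs more than (max_degree + 1) colors: when coloring a vertex, at most max_degree neighbors are already colored.
Upper bound = 16 + 1 = 17

17


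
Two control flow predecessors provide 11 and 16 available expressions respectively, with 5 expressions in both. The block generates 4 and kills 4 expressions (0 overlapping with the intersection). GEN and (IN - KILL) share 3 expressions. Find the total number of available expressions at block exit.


IN = intersection of predecessors = 5
IN - KILL = 5 - 0 = 5
|OUT| = |GEN| + |IN - KILL| - |GEN ∩ (IN - KILL)| = 4 + 5 - 3 = 6

6


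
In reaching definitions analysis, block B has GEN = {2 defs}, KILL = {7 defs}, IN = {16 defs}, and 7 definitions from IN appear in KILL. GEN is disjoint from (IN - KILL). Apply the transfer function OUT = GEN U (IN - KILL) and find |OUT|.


IN - KILL: 16 - 7 = 9 surviving definitions
OUT = GEN + surviving = 2 + 9 = 11

11


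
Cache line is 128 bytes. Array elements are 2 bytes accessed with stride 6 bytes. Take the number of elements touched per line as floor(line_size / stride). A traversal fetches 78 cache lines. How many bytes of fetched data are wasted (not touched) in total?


Elements per line = floor(128 / 6) = 21
Bytes used per line = 21 * 2 = 42
Wasted per line = 128 - 42 = 86
Total wasted = 86 * 78 = 6708

6708


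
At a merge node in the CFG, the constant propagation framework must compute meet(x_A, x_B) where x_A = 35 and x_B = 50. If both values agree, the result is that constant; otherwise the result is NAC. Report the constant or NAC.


Meet operation: if both paths give the same constant, result is that constant; if they differ, result is NAC (not-a-constant).
Path A: 35, Path B: 50 -> differ
Result: not-a-constant -> NAC

NAC


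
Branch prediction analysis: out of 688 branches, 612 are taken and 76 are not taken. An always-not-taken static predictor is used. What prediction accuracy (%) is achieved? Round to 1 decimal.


Predictor: always-not-taken
Correct predictions = 76
Accuracy = 76 / 688 * 100 = 11.0%

11.0


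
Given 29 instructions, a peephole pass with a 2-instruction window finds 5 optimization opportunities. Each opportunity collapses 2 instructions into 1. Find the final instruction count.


Each match removes 1 instructions.
Total removed = 5 * 1 = 5
Remaining = 29 - 5 = 24

24


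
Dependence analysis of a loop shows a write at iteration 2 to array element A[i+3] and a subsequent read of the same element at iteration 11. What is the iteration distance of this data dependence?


Distance = read iteration - write iteration
= 11 - 2 = 9

9


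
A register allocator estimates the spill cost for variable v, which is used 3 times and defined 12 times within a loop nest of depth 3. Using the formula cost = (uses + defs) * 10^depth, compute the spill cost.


uses + defs = 3 + 12 = 15
10^3 = 1000
Spill cost = 15 * 1000 = 15000

15000


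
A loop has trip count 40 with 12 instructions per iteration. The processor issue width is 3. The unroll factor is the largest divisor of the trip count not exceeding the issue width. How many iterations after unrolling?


Largest divisor of 40 <= 3 is 2
New iterations = 40 / 2 = 20

20


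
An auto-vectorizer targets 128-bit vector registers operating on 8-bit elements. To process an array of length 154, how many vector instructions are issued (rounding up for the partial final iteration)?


Width = 128 / 8 = 16 elements per vector op
Iterations = ceil(154 / 16) = 10

10


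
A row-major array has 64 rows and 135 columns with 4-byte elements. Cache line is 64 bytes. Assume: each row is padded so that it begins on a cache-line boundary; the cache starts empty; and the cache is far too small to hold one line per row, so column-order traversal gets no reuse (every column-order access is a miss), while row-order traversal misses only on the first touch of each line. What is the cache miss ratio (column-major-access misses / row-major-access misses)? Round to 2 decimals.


Each row occupies 135 * 4 = 540 bytes and starts on a line boundary, so it spans ceil(540 / 64) = 9 cache lines.
Row-major traversal misses (one per line touched): 64 * ceil(135 * 4 / 64) = 576
Column-major traversal misses (no reuse, every access misses): 64 * 135 = 8640
Ratio = 8640 / 576 = 15.0

15.0


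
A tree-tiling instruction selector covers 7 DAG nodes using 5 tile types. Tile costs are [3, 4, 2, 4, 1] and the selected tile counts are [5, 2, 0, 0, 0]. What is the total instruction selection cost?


Total cost = sum(count_i * cost_i)
= 5*3 + 2*4 + 0*2 + 0*4 + 0*1
= 23

23


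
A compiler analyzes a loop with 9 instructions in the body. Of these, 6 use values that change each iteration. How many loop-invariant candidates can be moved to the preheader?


Invariant candidates = total - loop-dependent
= 9 - 6 = 3

3


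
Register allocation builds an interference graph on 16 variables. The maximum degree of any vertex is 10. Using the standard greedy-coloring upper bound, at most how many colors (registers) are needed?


Greedy coloring never needs more than (max_degree + 1) colors: when coloring a vertex, at most max_degree neighbors are already colored.
Upper bound = 10 + 1 = 11

11


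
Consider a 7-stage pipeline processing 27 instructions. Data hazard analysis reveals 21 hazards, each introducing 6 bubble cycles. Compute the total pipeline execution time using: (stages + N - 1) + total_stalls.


Base cycles = 7 + 27 - 1 = 33
Total stalls = 21 * 6 = 126
Total = 33 + 126 = 159

159


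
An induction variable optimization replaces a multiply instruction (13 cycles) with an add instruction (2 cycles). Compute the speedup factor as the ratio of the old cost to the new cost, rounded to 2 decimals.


Ratio = mult_cost / add_cost = 13 / 2 = 6.5

6.5


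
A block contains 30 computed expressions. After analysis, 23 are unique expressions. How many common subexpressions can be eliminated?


CSE count = total expressions - unique expressions
= 30 - 23 = 7

7


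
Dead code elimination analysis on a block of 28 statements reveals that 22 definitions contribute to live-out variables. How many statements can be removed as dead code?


Dead code = total statements - live definitions
= 28 - 22 = 6

6


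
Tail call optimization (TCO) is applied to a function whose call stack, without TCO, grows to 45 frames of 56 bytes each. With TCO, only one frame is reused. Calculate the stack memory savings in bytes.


Without TCO: 45 * 56 = 2520 bytes
With TCO: reuse 1 frame = 56 bytes
Savings = 2520 - 56 = 2464

2464


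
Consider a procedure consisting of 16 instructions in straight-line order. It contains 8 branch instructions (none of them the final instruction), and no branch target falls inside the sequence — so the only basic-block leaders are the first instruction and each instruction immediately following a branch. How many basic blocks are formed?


With no in-sequence branch targets, the leaders are the first instruction plus the instruction after each branch.
Number of basic blocks = branches + 1
= 8 + 1 = 9

9


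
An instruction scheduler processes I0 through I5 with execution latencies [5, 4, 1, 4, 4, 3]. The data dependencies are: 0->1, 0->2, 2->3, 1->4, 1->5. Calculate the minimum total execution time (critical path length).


Compute longest path through dependency graph: dist(Ik) = max over predecessors of dist + latency(Ik).
dist(I0) = latency 5 = 5
dist(I1) = dist(I0) + 4 = 5 + 4 = 9
dist(I2) = dist(I0) + 1 = 5 + 1 = 6
dist(I3) = dist(I2) + 4 = 6 + 4 = 10
dist(I4) = dist(I1) + 4 = 9 + 4 = 13
dist(I5) = dist(I1) + 3 = 9 + 3 = 12
Critical path = max dist = 13

13


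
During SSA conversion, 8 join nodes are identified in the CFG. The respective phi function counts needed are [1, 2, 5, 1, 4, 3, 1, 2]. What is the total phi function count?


Total phi functions = sum of phi functions at each join node
= 1 + 2 + 5 + 1 + 4 + 3 + 1 + 2 = 19

19


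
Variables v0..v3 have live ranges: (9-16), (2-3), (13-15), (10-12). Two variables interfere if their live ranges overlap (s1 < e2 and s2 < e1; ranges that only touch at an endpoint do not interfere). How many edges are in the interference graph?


Check all pairs for overlapping intervals.
Two intervals (s1,e1) and (s2,e2) overlap if s1 < e2 and s2 < e1.
v0 (9-16) vs v1..v3: overlaps v2, v3 -> 2
v1 (2-3) vs v2..v3: overlaps none -> 0
v2 (13-15) vs v3: overlaps none -> 0
Total overlapping pairs = 2 + 0 + 0 = 2

2


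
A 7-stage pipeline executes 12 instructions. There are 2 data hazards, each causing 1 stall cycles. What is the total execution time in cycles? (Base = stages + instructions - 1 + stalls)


Base cycles = 7 + 12 - 1 = 18
Total stalls = 2 * 1 = 2
Total = 18 + 2 = 20

20


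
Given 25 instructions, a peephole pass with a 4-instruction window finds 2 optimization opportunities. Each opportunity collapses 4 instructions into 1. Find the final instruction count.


Each match removes 3 instructions.
Total removed = 2 * 3 = 6
Remaining = 25 - 6 = 19

19


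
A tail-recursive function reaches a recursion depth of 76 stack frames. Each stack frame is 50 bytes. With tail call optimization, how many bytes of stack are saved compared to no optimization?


Without TCO: 76 * 50 = 3800 bytes
With TCO: reuse 1 frame = 50 bytes
Savings = 3800 - 50 = 3750

3750


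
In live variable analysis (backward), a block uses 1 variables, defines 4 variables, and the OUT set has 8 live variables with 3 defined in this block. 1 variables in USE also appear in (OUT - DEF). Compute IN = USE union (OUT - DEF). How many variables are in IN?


OUT - DEF: 8 - 3 = 5
|IN| = |USE| + |OUT - DEF| - |USE ∩ (OUT - DEF)| = 1 + 5 - 1 = 5

5


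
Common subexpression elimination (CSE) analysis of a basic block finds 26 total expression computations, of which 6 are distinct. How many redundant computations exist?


CSE count = total expressions - unique expressions
= 26 - 6 = 20

20


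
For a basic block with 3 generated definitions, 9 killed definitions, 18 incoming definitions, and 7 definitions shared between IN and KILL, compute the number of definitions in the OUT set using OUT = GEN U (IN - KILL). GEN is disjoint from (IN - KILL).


IN - KILL: 18 - 7 = 11 surviving definitions
OUT = GEN + surviving = 3 + 11 = 14

14


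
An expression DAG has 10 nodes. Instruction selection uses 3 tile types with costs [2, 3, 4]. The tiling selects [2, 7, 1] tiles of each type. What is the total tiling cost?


Total cost = sum(count_i * cost_i)
= 2*2 + 7*3 + 1*4
= 29

29


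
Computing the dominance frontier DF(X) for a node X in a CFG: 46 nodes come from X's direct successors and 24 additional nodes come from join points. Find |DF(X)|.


DF(X) = direct successor contributions + join point contributions
= 46 + 24 = 70

70


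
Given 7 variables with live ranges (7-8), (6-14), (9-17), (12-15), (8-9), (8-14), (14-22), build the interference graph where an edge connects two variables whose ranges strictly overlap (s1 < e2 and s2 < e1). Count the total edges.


Check all pairs for overlapping intervals.
Two intervals (s1,e1) and (s2,e2) overlap if s1 < e2 and s2 < e1.
v0 (7-8) vs v1..v6: overlaps v1 -> 1
v1 (6-14) vs v2..v6: overlaps v2, v3, v4, v5 -> 4
v2 (9-17) vs v3..v6: overlaps v3, v5, v6 -> 3
v3 (12-15) vs v4..v6: overlaps v5, v6 -> 2
v4 (8-9) vs v5..v6: overlaps v5 -> 1
v5 (8-14) vs v6: overlaps none -> 0
Total overlapping pairs = 1 + 4 + 3 + 2 + 1 + 0 = 11

11


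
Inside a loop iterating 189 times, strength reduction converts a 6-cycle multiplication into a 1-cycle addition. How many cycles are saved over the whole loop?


Per-iteration saving = 6 - 1 = 5
Total saved = 189 * 5 = 945

945


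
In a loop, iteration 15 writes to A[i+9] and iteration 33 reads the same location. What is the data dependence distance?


Distance = read iteration - write iteration
= 33 - 15 = 18

18


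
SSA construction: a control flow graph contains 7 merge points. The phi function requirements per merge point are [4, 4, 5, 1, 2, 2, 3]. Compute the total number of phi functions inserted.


Total phi functions = sum of phi functions at each join node
= 4 + 4 + 5 + 1 + 2 + 2 + 3 = 21

21
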